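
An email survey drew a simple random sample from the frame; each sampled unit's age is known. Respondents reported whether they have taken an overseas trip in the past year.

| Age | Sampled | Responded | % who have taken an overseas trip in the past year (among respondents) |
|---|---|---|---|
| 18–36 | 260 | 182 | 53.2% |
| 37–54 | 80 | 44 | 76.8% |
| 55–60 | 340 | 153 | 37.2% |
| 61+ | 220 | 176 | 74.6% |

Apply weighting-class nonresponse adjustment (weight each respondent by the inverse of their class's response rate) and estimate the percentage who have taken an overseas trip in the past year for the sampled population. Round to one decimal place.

Response rates by class: 18–36 182/260 = 70%, 37–54 44/80 = 55%, 55–60 153/340 = 45%, 61+ 176/220 = 80%.
Inverse-response-rate weighting restores each class to its sampled count, so class totals weight by n_sampled:
  18–36: 260 × 53.2 = 13,832
  37–54: 80 × 76.8 = 6144
  55–60: 340 × 37.2 = 12648
  61+: 220 × 74.6 = 16,412
Adjusted estimate = 49,036 / 900 = 54.4844 → 54.5%.

54.5%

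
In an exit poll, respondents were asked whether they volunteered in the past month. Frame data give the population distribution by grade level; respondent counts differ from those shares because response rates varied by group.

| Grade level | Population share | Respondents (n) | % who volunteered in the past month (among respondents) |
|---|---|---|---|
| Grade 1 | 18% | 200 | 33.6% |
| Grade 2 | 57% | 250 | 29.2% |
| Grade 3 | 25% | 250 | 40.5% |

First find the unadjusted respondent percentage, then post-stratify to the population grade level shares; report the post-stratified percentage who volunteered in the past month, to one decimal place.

Naive respondent-only estimate (weights = respondent counts):
  (200/700)×33.6 + (250/700)×29.2 + (250/700)×40.5 = 34.4929%
Post-stratified estimate weights by population shares:
  0.18×33.6 + 0.57×29.2 + 0.25×40.5 = 32.817%

32.8%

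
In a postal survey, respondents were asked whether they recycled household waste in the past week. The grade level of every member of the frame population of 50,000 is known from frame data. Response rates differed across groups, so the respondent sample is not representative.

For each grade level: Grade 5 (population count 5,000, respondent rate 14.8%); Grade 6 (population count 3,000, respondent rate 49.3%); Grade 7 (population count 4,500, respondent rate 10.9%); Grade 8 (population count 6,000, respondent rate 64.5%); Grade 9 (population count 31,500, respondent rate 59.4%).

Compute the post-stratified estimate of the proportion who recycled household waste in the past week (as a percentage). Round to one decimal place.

Weight each group's respondent value by its population share:
  Grade 5: (5,000/50,000) × 14.8 = 1.48
  Grade 6: (3,000/50,000) × 49.3 = 2.958
  Grade 7: (4,500/50,000) × 10.9 = 0.981
  Grade 8: (6,000/50,000) × 64.5 = 7.74
  Grade 9: (31,500/50,000) × 59.4 = 37.422
Post-stratified estimate = 50.581 → 50.6%.

50.6%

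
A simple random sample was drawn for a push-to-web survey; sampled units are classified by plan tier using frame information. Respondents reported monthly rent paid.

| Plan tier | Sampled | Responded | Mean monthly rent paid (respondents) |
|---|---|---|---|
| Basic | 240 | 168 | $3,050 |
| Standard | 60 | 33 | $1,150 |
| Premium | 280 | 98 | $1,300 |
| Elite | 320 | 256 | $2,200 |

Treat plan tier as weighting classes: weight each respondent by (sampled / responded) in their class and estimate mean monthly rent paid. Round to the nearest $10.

Response rates by class: Basic 168/240 = 70%, Standard 33/60 = 55%, Premium 98/280 = 35%, Elite 256/320 = 80%.
With weight = n_sampled/n_responded per class, the weighted class total is n_sampled:
  Basic: 240 × 3050 = 732,000
  Standard: 60 × 1150 = 69,000
  Premium: 280 × 1300 = 364,000
  Elite: 320 × 2200 = 704,000
Adjusted estimate = 1,869,000 / 900 = 2076.67 → $2,080.

$2,080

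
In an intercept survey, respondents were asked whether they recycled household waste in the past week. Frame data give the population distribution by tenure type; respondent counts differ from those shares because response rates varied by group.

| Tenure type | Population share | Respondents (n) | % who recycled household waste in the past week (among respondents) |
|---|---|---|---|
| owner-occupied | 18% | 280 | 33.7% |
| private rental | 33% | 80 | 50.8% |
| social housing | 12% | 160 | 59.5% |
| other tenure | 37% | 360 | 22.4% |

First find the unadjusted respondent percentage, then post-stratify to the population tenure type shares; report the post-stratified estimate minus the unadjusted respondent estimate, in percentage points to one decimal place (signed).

+2.9 percentage points

Naive respondent-only estimate (weights = respondent counts):
  (280/880)×33.7 + (80/880)×50.8 + (160/880)×59.5 + (360/880)×22.4 = 35.3227%
Post-stratified estimate weights by population shares:
  0.18×33.7 + 0.33×50.8 + 0.12×59.5 + 0.37×22.4 = 38.258%
Difference = 38.258 − 35.3227 = 2.9353 pp.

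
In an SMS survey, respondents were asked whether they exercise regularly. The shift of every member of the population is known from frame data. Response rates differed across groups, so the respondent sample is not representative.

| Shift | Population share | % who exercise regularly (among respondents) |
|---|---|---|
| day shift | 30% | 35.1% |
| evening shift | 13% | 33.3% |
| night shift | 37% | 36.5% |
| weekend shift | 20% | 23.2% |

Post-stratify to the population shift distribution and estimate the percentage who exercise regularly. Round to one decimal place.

33.0%

Post-stratification weights by population share, not respondent share:
  day shift: 0.3 × 35.1 = 10.53
  evening shift: 0.13 × 33.3 = 4.329
  night shift: 0.37 × 36.5 = 13.505
  weekend shift: 0.2 × 23.2 = 4.64
Post-stratified estimate = 33.004 → 33.0%.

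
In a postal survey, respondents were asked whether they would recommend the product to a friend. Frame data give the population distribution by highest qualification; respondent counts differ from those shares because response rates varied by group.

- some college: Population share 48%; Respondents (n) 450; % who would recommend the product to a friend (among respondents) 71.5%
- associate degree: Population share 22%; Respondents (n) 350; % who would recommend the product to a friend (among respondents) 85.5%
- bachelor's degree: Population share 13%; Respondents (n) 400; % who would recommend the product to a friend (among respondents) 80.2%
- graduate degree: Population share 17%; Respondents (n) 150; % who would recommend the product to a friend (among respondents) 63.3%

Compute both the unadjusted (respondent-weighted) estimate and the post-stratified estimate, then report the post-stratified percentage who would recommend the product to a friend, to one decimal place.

74.3%

Naive respondent-only estimate (weights = respondent counts):
  (450/1350)×71.5 + (350/1350)×85.5 + (400/1350)×80.2 + (150/1350)×63.3 = 76.7963%
Reweighting by population highest qualification shares:
  0.48×71.5 + 0.22×85.5 + 0.13×80.2 + 0.17×63.3 = 74.317%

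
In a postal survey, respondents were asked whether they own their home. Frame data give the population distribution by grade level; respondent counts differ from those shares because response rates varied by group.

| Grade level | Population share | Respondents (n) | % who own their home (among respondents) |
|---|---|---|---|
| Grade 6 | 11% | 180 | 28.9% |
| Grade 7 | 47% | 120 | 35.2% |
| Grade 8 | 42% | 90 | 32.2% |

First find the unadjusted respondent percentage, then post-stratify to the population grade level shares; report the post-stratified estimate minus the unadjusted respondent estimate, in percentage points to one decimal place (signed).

+1.6 percentage points

Unadjusted (pooled respondent) estimate weights by respondent counts:
  (180/390)×28.9 + (120/390)×35.2 + (90/390)×32.2 = 31.6%
Reweighting by population grade level shares:
  0.11×28.9 + 0.47×35.2 + 0.42×32.2 = 33.247%
Difference = 33.247 − 31.6 = 1.647 pp.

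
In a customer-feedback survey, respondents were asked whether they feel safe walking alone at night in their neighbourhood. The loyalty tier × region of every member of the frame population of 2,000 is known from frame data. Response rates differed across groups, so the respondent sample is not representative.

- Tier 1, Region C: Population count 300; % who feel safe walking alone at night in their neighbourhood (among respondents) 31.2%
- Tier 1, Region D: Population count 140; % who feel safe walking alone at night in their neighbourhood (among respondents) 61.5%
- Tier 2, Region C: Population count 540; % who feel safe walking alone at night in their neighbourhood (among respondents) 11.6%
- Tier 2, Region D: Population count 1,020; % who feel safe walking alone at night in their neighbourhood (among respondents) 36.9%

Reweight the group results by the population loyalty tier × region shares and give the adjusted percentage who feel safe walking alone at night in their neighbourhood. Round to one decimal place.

Reweight to the known loyalty tier × region distribution:
  Tier 1, Region C: (300/2,000) × 31.2 = 4.68
  Tier 1, Region D: (140/2,000) × 61.5 = 4.305
  Tier 2, Region C: (540/2,000) × 11.6 = 3.132
  Tier 2, Region D: (1,020/2,000) × 36.9 = 18.819
Post-stratified estimate = 30.936 → 30.9%.

30.9%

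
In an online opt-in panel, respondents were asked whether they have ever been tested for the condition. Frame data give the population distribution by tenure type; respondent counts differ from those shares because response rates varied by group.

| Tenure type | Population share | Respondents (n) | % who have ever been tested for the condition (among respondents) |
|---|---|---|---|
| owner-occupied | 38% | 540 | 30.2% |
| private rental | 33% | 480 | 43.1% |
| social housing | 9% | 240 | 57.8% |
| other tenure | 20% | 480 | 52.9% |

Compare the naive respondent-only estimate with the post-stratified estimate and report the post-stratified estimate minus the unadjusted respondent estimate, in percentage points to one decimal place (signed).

-2.3 percentage points

Without adjustment, the pooled respondent share is:
  (540/1740)×30.2 + (480/1740)×43.1 + (240/1740)×57.8 + (480/1740)×52.9 = 43.8276%
Post-stratified estimate weights by population shares:
  0.38×30.2 + 0.33×43.1 + 0.09×57.8 + 0.2×52.9 = 41.481%
Difference = 41.481 − 43.8276 = -2.3466 pp.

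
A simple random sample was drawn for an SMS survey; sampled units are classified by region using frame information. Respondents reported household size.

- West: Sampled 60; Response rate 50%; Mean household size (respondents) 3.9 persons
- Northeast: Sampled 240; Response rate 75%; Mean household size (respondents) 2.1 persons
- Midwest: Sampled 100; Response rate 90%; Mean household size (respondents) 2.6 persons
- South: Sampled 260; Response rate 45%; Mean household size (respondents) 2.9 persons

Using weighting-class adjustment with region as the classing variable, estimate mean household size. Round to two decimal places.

With weight = n_sampled/n_responded per class, the weighted class total is n_sampled:
  West: 60 × 3.9 = 234
  Northeast: 240 × 2.1 = 504
  Midwest: 100 × 2.6 = 260
  South: 260 × 2.9 = 754
Adjusted estimate = 1752 / 660 = 2.65455 → 2.65.

2.65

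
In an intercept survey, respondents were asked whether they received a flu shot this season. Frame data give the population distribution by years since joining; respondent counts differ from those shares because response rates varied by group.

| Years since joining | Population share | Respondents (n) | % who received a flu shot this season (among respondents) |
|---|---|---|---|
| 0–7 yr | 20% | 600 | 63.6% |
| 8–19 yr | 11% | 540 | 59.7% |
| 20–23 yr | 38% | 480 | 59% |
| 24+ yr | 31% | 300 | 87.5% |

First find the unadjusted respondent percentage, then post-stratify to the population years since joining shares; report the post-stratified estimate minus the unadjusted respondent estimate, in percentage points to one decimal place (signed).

Unadjusted (pooled respondent) estimate weights by respondent counts:
  (600/1920)×63.6 + (540/1920)×59.7 + (480/1920)×59 + (300/1920)×87.5 = 65.0875%
Post-stratifying to population shares instead:
  0.2×63.6 + 0.11×59.7 + 0.38×59 + 0.31×87.5 = 68.832%
Difference = 68.832 − 65.0875 = 3.7445 pp.

+3.7 percentage points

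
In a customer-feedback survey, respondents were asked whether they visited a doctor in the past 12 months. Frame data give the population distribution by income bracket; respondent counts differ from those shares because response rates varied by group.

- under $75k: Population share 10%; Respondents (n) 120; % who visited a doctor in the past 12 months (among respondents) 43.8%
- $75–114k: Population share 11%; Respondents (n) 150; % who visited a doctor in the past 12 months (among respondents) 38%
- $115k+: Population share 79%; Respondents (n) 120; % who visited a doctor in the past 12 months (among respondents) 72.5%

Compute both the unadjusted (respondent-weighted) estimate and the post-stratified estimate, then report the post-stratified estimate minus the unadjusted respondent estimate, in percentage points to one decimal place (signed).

Unadjusted (pooled respondent) estimate weights by respondent counts:
  (120/390)×43.8 + (150/390)×38 + (120/390)×72.5 = 50.4%
Post-stratifying to population shares instead:
  0.1×43.8 + 0.11×38 + 0.79×72.5 = 65.835%
Difference = 65.835 − 50.4 = 15.435 pp.

+15.4 percentage points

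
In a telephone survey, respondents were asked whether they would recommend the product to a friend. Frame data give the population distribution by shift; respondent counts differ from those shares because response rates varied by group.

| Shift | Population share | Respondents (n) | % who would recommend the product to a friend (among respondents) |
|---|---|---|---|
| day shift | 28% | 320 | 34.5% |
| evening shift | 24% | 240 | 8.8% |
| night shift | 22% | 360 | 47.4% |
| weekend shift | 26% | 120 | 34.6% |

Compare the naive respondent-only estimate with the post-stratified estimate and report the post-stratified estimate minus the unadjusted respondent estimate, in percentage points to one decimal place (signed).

Without adjustment, the pooled respondent share is:
  (320/1040)×34.5 + (240/1040)×8.8 + (360/1040)×47.4 + (120/1040)×34.6 = 33.0462%
Reweighting by population shift shares:
  0.28×34.5 + 0.24×8.8 + 0.22×47.4 + 0.26×34.6 = 31.196%
Difference = 31.196 − 33.0462 = -1.8502 pp.

-1.9 percentage points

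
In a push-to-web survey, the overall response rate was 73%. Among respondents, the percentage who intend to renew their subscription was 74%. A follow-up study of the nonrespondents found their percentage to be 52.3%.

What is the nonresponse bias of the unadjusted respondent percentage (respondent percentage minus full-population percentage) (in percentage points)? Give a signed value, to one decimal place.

+5.9 percentage points

Nonresponse fraction = 1 − 0.73 = 0.27.
Bias = (nonresponse fraction) × (respondent percentage − nonrespondent percentage)
     = 0.27 × (74 − 52.3) = 0.27 × 21.7 = 5.859.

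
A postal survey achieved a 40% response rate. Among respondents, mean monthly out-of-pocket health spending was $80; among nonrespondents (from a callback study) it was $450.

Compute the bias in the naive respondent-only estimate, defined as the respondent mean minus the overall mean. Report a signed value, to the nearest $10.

-$220

Nonresponse fraction = 1 − 0.4 = 0.6.
Bias = (nonresponse fraction) × (respondent mean − nonrespondent mean)
     = 0.6 × (80 − 450) = 0.6 × -370 = -222.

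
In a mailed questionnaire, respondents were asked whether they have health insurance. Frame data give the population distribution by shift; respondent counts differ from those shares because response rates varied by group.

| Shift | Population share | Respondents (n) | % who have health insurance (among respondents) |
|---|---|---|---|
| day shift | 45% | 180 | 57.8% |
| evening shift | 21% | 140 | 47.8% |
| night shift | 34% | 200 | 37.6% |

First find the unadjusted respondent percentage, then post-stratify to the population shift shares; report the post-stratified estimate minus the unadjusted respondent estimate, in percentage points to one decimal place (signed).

Without adjustment, the pooled respondent share is:
  (180/520)×57.8 + (140/520)×47.8 + (200/520)×37.6 = 47.3385%
Post-stratified estimate weights by population shares:
  0.45×57.8 + 0.21×47.8 + 0.34×37.6 = 48.832%
Difference = 48.832 − 47.3385 = 1.4935 pp.

+1.5 percentage points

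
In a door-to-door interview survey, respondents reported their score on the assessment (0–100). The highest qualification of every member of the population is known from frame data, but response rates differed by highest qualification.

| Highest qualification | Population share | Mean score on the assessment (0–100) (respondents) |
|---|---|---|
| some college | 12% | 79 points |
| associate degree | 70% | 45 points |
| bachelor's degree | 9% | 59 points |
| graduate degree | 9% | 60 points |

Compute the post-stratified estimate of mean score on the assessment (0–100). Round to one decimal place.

51.7

Reweight to the known highest qualification distribution:
  some college: 0.12 × 79 = 9.48
  associate degree: 0.7 × 45 = 31.5
  bachelor's degree: 0.09 × 59 = 5.31
  graduate degree: 0.09 × 60 = 5.4
Post-stratified estimate = 51.69 → 51.7.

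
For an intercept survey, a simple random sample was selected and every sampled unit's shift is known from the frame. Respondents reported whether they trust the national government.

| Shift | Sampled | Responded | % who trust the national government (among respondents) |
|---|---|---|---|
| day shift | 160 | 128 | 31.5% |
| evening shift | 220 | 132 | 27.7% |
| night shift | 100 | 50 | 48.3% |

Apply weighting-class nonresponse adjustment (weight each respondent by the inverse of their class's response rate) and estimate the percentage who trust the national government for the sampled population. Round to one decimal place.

33.3%

Class response rates: day shift 128/160 = 80%, evening shift 132/220 = 60%, night shift 50/100 = 50%.
Inverse-response-rate weighting restores each class to its sampled count, so class totals weight by n_sampled:
  day shift: 160 × 31.5 = 5040
  evening shift: 220 × 27.7 = 6094
  night shift: 100 × 48.3 = 4830
Adjusted estimate = 15,964 / 480 = 33.2583 → 33.3%.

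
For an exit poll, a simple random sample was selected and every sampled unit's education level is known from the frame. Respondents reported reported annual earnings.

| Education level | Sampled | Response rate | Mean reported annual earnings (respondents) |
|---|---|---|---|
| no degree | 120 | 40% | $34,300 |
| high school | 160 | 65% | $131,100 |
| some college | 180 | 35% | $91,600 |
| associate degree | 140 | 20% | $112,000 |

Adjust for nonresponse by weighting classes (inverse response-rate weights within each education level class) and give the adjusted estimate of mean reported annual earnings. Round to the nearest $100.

$95,400

With weight = n_sampled/n_responded per class, the weighted class total is n_sampled:
  no degree: 120 × 34,300 = 4,116,000
  high school: 160 × 131,100 = 20,976,000
  some college: 180 × 91,600 = 16,488,000
  associate degree: 140 × 112,000 = 15,680,000
Adjusted estimate = 57,260,000 / 600 = 95433.3 → $95,400.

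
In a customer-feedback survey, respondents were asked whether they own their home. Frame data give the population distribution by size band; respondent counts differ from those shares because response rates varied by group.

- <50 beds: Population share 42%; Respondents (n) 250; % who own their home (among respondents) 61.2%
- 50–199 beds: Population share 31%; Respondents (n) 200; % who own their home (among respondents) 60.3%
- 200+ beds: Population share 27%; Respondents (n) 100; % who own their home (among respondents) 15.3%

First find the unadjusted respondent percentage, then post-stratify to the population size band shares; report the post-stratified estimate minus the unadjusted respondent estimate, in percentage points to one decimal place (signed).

Without adjustment, the pooled respondent share is:
  (250/550)×61.2 + (200/550)×60.3 + (100/550)×15.3 = 52.5273%
Post-stratified estimate weights by population shares:
  0.42×61.2 + 0.31×60.3 + 0.27×15.3 = 48.528%
Difference = 48.528 − 52.5273 = -3.9993 pp.

-4.0 percentage points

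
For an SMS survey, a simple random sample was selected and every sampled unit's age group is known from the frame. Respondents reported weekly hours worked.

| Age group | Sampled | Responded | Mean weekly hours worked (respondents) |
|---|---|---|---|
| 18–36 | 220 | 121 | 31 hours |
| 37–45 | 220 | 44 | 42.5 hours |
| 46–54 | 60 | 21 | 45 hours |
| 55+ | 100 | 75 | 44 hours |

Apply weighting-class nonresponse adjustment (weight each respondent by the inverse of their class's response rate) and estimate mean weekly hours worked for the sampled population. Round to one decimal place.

38.8

Class response rates: 18–36 121/220 = 55%, 37–45 44/220 = 20%, 46–54 21/60 = 35%, 55+ 75/100 = 75%.
With weight = n_sampled/n_responded per class, the weighted class total is n_sampled:
  18–36: 220 × 31 = 6820
  37–45: 220 × 42.5 = 9350
  46–54: 60 × 45 = 2700
  55+: 100 × 44 = 4400
Adjusted estimate = 23,270 / 600 = 38.7833 → 38.8.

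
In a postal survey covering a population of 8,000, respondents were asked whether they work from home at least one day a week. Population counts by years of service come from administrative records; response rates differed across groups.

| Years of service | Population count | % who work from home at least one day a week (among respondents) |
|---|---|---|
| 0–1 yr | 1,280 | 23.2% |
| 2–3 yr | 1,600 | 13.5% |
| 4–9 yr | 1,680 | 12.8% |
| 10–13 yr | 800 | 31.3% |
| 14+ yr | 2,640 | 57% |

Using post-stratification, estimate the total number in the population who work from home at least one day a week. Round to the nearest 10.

Each cell contributes its population count × the respondent rate:
  0–1 yr: 1,280 × 23.2% = 296.96
  2–3 yr: 1,600 × 13.5% = 216
  4–9 yr: 1,680 × 12.8% = 215.04
  10–13 yr: 800 × 31.3% = 250.4
  14+ yr: 2,640 × 57% = 1504.8
Estimated total = 2483.2 → 2,480.

2,480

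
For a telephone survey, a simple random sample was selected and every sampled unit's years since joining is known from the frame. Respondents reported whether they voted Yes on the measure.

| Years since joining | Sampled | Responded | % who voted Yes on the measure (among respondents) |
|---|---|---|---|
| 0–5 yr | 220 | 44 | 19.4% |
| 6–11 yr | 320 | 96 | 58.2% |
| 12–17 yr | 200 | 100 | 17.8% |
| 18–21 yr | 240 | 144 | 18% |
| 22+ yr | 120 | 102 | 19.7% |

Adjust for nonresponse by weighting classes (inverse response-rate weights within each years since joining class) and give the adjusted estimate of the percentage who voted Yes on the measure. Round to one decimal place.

30.1%

Response rates by class: 0–5 yr 44/220 = 20%, 6–11 yr 96/320 = 30%, 12–17 yr 100/200 = 50%, 18–21 yr 144/240 = 60%, 22+ yr 102/120 = 85%.
Each respondent's weight = sampled/responded in their class; summing within a class gives n_sampled, so:
  0–5 yr: 220 × 19.4 = 4268
  6–11 yr: 320 × 58.2 = 18,624
  12–17 yr: 200 × 17.8 = 3560
  18–21 yr: 240 × 18 = 4320
  22+ yr: 120 × 19.7 = 2364
Adjusted estimate = 33,136 / 1,100 = 30.1236 → 30.1%.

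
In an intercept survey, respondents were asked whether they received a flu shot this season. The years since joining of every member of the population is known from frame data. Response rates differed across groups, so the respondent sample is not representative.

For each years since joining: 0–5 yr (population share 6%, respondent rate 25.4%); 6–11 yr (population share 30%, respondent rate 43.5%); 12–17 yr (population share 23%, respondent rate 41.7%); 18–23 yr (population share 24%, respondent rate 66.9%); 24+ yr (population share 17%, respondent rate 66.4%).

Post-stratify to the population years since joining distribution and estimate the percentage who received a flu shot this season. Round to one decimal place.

Post-stratification weights by population share, not respondent share:
  0–5 yr: 0.06 × 25.4 = 1.524
  6–11 yr: 0.3 × 43.5 = 13.05
  12–17 yr: 0.23 × 41.7 = 9.591
  18–23 yr: 0.24 × 66.9 = 16.056
  24+ yr: 0.17 × 66.4 = 11.288
Post-stratified estimate = 51.509 → 51.5%.

51.5%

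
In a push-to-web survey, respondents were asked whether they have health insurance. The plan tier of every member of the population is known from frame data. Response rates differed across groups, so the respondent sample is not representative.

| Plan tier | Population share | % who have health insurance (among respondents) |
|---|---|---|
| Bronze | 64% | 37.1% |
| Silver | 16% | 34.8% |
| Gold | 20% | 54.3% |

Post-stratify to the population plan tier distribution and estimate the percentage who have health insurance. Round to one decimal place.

Each cell contributes population-share × respondent value:
  Bronze: 0.64 × 37.1 = 23.744
  Silver: 0.16 × 34.8 = 5.568
  Gold: 0.2 × 54.3 = 10.86
Post-stratified estimate = 40.172 → 40.2%.

40.2%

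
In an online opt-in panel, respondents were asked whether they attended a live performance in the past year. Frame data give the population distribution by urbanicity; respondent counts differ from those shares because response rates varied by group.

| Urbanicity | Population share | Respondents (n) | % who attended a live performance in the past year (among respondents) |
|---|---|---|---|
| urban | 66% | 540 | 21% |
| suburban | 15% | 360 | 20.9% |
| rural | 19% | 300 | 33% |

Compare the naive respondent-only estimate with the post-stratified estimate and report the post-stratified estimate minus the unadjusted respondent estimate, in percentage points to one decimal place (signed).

Without adjustment, the pooled respondent share is:
  (540/1200)×21 + (360/1200)×20.9 + (300/1200)×33 = 23.97%
Post-stratifying to population shares instead:
  0.66×21 + 0.15×20.9 + 0.19×33 = 23.265%
Difference = 23.265 − 23.97 = -0.705 pp.

-0.7 percentage points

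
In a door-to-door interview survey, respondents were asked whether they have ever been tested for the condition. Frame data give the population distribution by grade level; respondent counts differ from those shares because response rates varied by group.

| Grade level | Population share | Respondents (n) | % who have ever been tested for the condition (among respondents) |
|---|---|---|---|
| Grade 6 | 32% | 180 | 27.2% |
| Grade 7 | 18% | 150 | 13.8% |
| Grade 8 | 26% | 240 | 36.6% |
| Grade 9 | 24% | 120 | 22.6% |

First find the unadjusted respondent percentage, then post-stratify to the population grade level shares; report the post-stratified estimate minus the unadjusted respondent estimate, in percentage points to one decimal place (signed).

-0.6 percentage points

Naive respondent-only estimate (weights = respondent counts):
  (180/690)×27.2 + (150/690)×13.8 + (240/690)×36.6 + (120/690)×22.6 = 26.7565%
Reweighting by population grade level shares:
  0.32×27.2 + 0.18×13.8 + 0.26×36.6 + 0.24×22.6 = 26.128%
Difference = 26.128 − 26.7565 = -0.6285 pp.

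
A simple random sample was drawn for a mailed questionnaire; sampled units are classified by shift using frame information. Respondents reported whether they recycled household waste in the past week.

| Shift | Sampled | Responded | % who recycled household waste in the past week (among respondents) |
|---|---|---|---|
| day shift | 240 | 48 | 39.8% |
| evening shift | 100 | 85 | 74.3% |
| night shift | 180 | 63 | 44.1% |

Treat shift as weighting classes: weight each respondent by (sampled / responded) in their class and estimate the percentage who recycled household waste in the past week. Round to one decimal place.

47.9%

Response rates by class: day shift 48/240 = 20%, evening shift 85/100 = 85%, night shift 63/180 = 35%.
Inverse-response-rate weighting restores each class to its sampled count, so class totals weight by n_sampled:
  day shift: 240 × 39.8 = 9552
  evening shift: 100 × 74.3 = 7430
  night shift: 180 × 44.1 = 7938
Adjusted estimate = 24,920 / 520 = 47.9231 → 47.9%.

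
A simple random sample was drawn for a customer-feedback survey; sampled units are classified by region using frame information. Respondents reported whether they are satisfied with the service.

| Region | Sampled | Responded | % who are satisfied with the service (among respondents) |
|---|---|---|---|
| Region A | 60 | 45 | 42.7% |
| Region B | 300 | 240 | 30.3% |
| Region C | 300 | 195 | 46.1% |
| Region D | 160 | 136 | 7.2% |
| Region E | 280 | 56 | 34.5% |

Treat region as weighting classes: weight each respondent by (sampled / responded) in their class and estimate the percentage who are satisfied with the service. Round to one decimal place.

Class response rates: Region A 45/60 = 75%, Region B 240/300 = 80%, Region C 195/300 = 65%, Region D 136/160 = 85%, Region E 56/280 = 20%.
Each respondent's weight = sampled/responded in their class; summing within a class gives n_sampled, so:
  Region A: 60 × 42.7 = 2562
  Region B: 300 × 30.3 = 9090
  Region C: 300 × 46.1 = 13,830
  Region D: 160 × 7.2 = 1152
  Region E: 280 × 34.5 = 9660
Adjusted estimate = 36,294 / 1,100 = 32.9945 → 33.0%.

33.0%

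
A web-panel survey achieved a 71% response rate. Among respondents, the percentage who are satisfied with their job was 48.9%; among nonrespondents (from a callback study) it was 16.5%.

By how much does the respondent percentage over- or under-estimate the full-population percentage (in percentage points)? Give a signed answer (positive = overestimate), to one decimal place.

Nonresponse fraction = 1 − 0.71 = 0.29.
Bias = (nonresponse fraction) × (respondent percentage − nonrespondent percentage)
     = 0.29 × (48.9 − 16.5) = 0.29 × 32.4 = 9.396.

+9.4 percentage points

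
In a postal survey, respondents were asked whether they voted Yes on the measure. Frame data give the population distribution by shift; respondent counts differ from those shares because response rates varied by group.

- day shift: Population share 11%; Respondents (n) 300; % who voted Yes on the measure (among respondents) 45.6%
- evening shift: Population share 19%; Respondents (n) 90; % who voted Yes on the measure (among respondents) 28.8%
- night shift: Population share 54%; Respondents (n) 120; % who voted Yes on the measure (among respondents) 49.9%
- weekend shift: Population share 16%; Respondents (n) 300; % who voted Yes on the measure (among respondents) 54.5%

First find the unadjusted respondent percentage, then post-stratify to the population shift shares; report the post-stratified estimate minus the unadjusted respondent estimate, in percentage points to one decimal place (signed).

Without adjustment, the pooled respondent share is:
  (300/810)×45.6 + (90/810)×28.8 + (120/810)×49.9 + (300/810)×54.5 = 47.6667%
Post-stratifying to population shares instead:
  0.11×45.6 + 0.19×28.8 + 0.54×49.9 + 0.16×54.5 = 46.154%
Difference = 46.154 − 47.6667 = -1.5127 pp.

-1.5 percentage points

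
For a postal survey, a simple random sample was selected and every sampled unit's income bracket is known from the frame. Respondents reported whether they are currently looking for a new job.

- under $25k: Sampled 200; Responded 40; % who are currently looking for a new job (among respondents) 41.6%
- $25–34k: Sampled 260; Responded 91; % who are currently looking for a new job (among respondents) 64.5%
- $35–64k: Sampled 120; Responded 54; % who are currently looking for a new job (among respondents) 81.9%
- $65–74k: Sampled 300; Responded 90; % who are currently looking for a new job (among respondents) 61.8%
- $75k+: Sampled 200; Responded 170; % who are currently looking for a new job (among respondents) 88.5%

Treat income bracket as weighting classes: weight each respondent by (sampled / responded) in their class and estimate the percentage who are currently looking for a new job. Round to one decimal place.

Class response rates: under $25k 40/200 = 20%, $25–34k 91/260 = 35%, $35–64k 54/120 = 45%, $65–74k 90/300 = 30%, $75k+ 170/200 = 85%.
Inverse-response-rate weighting restores each class to its sampled count, so class totals weight by n_sampled:
  under $25k: 200 × 41.6 = 8320
  $25–34k: 260 × 64.5 = 16,770
  $35–64k: 120 × 81.9 = 9828
  $65–74k: 300 × 61.8 = 18,540
  $75k+: 200 × 88.5 = 17,700
Adjusted estimate = 71,158 / 1,080 = 65.887 → 65.9%.

65.9%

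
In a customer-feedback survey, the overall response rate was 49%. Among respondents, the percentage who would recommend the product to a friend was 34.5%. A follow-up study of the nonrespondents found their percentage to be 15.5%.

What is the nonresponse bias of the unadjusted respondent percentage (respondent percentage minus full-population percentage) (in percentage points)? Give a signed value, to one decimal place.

Nonresponse fraction = 1 − 0.49 = 0.51.
Bias = (nonresponse fraction) × (respondent percentage − nonrespondent percentage)
     = 0.51 × (34.5 − 15.5) = 0.51 × 19 = 9.69.

+9.7 percentage points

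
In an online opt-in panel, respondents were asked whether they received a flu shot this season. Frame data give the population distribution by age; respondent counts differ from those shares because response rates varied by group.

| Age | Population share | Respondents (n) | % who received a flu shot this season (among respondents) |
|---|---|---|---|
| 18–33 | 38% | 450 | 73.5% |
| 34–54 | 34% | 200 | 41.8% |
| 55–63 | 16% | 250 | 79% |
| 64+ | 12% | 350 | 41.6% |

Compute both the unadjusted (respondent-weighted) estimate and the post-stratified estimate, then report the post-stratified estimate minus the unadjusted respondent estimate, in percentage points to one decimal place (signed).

-0.8 percentage points

Naive respondent-only estimate (weights = respondent counts):
  (450/1250)×73.5 + (200/1250)×41.8 + (250/1250)×79 + (350/1250)×41.6 = 60.596%
Post-stratifying to population shares instead:
  0.38×73.5 + 0.34×41.8 + 0.16×79 + 0.12×41.6 = 59.774%
Difference = 59.774 − 60.596 = -0.822 pp.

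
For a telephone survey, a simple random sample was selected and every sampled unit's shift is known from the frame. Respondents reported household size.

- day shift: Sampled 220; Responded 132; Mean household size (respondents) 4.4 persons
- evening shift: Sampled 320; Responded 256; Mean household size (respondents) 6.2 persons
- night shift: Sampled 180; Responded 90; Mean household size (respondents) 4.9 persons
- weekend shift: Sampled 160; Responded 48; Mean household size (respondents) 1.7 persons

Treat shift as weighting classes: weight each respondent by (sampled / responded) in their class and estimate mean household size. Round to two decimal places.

4.67

Response rates by class: day shift 132/220 = 60%, evening shift 256/320 = 80%, night shift 90/180 = 50%, weekend shift 48/160 = 30%.
Inverse-response-rate weighting restores each class to its sampled count, so class totals weight by n_sampled:
  day shift: 220 × 4.4 = 968
  evening shift: 320 × 6.2 = 1984
  night shift: 180 × 4.9 = 882
  weekend shift: 160 × 1.7 = 272
Adjusted estimate = 4106 / 880 = 4.66591 → 4.67.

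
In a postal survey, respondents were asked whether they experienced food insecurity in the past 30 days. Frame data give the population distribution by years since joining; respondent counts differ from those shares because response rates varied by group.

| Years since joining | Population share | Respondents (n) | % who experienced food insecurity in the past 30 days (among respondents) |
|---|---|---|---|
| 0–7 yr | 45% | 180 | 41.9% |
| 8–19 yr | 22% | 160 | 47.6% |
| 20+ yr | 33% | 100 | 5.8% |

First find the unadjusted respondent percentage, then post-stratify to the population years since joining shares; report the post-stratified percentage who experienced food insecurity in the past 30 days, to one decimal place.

Without adjustment, the pooled respondent share is:
  (180/440)×41.9 + (160/440)×47.6 + (100/440)×5.8 = 35.7682%
Reweighting by population years since joining shares:
  0.45×41.9 + 0.22×47.6 + 0.33×5.8 = 31.241%

31.2%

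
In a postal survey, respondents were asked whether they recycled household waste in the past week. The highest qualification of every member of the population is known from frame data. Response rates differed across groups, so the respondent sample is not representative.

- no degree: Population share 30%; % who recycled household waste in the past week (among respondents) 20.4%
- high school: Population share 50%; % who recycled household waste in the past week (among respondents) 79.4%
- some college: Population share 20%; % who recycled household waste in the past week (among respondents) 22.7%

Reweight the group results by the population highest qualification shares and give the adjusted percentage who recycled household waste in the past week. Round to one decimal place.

50.4%

Reweight to the known highest qualification distribution:
  no degree: 0.3 × 20.4 = 6.12
  high school: 0.5 × 79.4 = 39.7
  some college: 0.2 × 22.7 = 4.54
Post-stratified estimate = 50.36 → 50.4%.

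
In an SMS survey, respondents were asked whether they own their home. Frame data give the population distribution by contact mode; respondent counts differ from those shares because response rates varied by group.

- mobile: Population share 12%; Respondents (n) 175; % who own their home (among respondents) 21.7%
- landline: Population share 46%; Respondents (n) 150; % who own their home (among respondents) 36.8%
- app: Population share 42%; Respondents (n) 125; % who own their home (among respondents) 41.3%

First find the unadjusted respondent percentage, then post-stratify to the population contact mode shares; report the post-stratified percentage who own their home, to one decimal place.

Unadjusted (pooled respondent) estimate weights by respondent counts:
  (175/450)×21.7 + (150/450)×36.8 + (125/450)×41.3 = 32.1778%
Post-stratified estimate weights by population shares:
  0.12×21.7 + 0.46×36.8 + 0.42×41.3 = 36.878%

36.9%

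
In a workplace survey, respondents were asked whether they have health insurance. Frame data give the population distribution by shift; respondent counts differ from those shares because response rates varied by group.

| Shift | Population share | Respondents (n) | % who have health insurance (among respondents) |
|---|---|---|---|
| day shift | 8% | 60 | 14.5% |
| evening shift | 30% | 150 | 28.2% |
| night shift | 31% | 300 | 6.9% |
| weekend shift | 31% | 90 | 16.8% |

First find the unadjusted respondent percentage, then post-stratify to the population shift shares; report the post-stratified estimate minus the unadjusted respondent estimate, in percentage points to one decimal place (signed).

Naive respondent-only estimate (weights = respondent counts):
  (60/600)×14.5 + (150/600)×28.2 + (300/600)×6.9 + (90/600)×16.8 = 14.47%
Post-stratified estimate weights by population shares:
  0.08×14.5 + 0.3×28.2 + 0.31×6.9 + 0.31×16.8 = 16.967%
Difference = 16.967 − 14.47 = 2.497 pp.

+2.5 percentage points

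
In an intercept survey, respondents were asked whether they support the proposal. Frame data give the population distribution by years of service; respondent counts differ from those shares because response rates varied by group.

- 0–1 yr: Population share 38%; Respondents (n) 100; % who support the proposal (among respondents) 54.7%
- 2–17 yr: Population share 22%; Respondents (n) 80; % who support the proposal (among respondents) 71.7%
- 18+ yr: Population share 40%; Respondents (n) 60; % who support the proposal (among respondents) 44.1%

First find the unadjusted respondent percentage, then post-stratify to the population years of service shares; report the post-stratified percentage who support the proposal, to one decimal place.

Naive respondent-only estimate (weights = respondent counts):
  (100/240)×54.7 + (80/240)×71.7 + (60/240)×44.1 = 57.7167%
Post-stratifying to population shares instead:
  0.38×54.7 + 0.22×71.7 + 0.4×44.1 = 54.2%

54.2%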